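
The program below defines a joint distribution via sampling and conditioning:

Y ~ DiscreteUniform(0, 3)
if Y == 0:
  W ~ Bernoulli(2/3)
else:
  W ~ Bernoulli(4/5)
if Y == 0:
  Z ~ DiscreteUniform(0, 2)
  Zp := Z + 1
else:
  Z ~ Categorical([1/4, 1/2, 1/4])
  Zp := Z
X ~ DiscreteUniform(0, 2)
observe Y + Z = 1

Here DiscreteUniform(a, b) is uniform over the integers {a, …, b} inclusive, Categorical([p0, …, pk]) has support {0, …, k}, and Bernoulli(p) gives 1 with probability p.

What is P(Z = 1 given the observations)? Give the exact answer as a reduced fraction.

P(Z = 1 | obs) = 4/7

Enumerate traces; 12 have nonzero weight after conditioning:
  (Y=0, W=0, Z=1, X=0) weight 1/108
  (Y=0, W=0, Z=1, X=1) weight 1/108
  (Y=0, W=0, Z=1, X=2) weight 1/108
  (Y=0, W=1, Z=1, X=0) weight 1/54
  (Y=0, W=1, Z=1, X=1) weight 1/54
  (Y=0, W=1, Z=1, X=2) weight 1/54
  (Y=1, W=0, Z=0, X=0) weight 1/240
  (Y=1, W=0, Z=0, X=1) weight 1/240
  … 4 more
Group by Z:
  weight(Z=0) = 1/16
  weight(Z=1) = 1/12
Total weight = 1/16 + 1/12 = 7/48
P(Z=0 | obs) = 1/16 / 7/48 = 3/7
P(Z=1 | obs) = 1/12 / 7/48 = 4/7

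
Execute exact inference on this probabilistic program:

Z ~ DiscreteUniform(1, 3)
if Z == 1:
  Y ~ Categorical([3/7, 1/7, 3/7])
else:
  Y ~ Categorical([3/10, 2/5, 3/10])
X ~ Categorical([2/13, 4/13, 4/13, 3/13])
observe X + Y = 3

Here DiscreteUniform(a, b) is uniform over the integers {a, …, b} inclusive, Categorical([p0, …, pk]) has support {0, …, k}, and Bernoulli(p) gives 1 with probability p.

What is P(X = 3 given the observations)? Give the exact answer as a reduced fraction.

Enumerate traces; 9 have nonzero weight after conditioning:
  (Z=1, Y=0, X=3) weight 3/91
  (Z=1, Y=1, X=2) weight 4/273
  (Z=1, Y=2, X=1) weight 4/91
  (Z=2, Y=0, X=3) weight 3/130
  (Z=2, Y=1, X=2) weight 8/195
  (Z=2, Y=2, X=1) weight 2/65
  (Z=3, Y=0, X=3) weight 3/130
  (Z=3, Y=1, X=2) weight 8/195
  … 1 more
Group by X:
  weight(X=1) = 48/455
  weight(X=2) = 44/455
  weight(X=3) = 36/455
Total weight = 48/455 + 44/455 + 36/455 = 128/455
P(X=1 | obs) = 48/455 / 128/455 = 3/8
P(X=2 | obs) = 44/455 / 128/455 = 11/32
P(X=3 | obs) = 36/455 / 128/455 = 9/32

P(X = 3 | obs) = 9/32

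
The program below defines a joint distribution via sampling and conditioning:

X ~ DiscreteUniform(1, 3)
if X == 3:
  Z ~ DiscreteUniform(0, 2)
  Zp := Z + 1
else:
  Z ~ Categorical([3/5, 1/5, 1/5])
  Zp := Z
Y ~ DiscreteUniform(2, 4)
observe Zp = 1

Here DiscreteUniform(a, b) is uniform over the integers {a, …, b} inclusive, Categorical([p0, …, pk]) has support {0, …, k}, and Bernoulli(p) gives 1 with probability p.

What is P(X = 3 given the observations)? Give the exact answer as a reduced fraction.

P(X = 3 | obs) = 5/11

Enumerate traces; 9 have nonzero weight after conditioning:
  (X=1, Z=1, Y=2) weight 1/45
  (X=1, Z=1, Y=3) weight 1/45
  (X=1, Z=1, Y=4) weight 1/45
  (X=2, Z=1, Y=2) weight 1/45
  (X=2, Z=1, Y=3) weight 1/45
  (X=2, Z=1, Y=4) weight 1/45
  (X=3, Z=0, Y=2) weight 1/27
  (X=3, Z=0, Y=3) weight 1/27
  … 1 more
Group by X:
  weight(X=1) = 1/15
  weight(X=2) = 1/15
  weight(X=3) = 1/9
Total weight = 1/15 + 1/15 + 1/9 = 11/45
P(X=1 | obs) = 1/15 / 11/45 = 3/11
P(X=2 | obs) = 1/15 / 11/45 = 3/11
P(X=3 | obs) = 1/9 / 11/45 = 5/11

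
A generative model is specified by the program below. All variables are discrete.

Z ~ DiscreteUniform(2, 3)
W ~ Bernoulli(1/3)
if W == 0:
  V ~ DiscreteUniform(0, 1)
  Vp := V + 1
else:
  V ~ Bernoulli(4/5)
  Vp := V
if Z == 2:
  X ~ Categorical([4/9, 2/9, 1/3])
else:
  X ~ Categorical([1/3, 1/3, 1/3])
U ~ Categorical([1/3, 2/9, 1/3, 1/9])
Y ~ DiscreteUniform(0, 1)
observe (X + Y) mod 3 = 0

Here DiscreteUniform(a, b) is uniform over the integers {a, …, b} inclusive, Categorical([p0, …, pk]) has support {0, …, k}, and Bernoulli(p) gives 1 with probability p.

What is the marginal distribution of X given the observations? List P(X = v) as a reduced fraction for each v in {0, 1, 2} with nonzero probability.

Enumerate traces; 64 have nonzero weight after conditioning:
  (Z=2, W=0, V=0, X=0, U=0, Y=0) weight 1/81
  (Z=2, W=0, V=0, X=0, U=1, Y=0) weight 2/243
  (Z=2, W=0, V=0, X=0, U=2, Y=0) weight 1/81
  (Z=2, W=0, V=0, X=0, U=3, Y=0) weight 1/243
  (Z=2, W=0, V=0, X=2, U=0, Y=1) weight 1/108
  (Z=2, W=0, V=0, X=2, U=1, Y=1) weight 1/162
  (Z=2, W=0, V=0, X=2, U=2, Y=1) weight 1/108
  (Z=2, W=0, V=0, X=2, U=3, Y=1) weight 1/324
  … 56 more
Group by X:
  weight(X=0) = 7/36
  weight(X=2) = 1/6
Total weight = 7/36 + 1/6 = 13/36
P(X=0 | obs) = 7/36 / 13/36 = 7/13
P(X=2 | obs) = 1/6 / 13/36 = 6/13

P(X=0) = 7/13, P(X=2) = 6/13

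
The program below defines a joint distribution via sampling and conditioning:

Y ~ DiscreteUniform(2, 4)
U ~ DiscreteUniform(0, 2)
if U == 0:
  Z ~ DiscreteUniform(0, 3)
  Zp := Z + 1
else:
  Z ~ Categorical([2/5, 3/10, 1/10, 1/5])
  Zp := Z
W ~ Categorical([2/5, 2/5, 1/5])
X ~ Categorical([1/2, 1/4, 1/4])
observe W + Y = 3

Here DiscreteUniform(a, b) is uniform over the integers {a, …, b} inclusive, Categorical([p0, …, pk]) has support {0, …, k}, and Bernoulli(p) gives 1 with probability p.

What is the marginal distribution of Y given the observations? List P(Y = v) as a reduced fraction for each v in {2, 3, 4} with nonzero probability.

Enumerate traces; 72 have nonzero weight after conditioning:
  (Y=2, U=0, Z=0, W=1, X=0) weight 1/180
  (Y=2, U=0, Z=0, W=1, X=1) weight 1/360
  (Y=2, U=0, Z=0, W=1, X=2) weight 1/360
  (Y=2, U=0, Z=1, W=1, X=0) weight 1/180
  (Y=2, U=0, Z=1, W=1, X=1) weight 1/360
  (Y=2, U=0, Z=1, W=1, X=2) weight 1/360
  (Y=2, U=0, Z=2, W=1, X=0) weight 1/180
  (Y=2, U=0, Z=2, W=1, X=1) weight 1/360
  (Y=3, U=0, Z=0, W=0, X=0) weight 1/180
  … 63 more
Group by Y:
  weight(Y=2) = 2/15
  weight(Y=3) = 2/15
Total weight = 2/15 + 2/15 = 4/15
P(Y=2 | obs) = 2/15 / 4/15 = 1/2
P(Y=3 | obs) = 2/15 / 4/15 = 1/2

P(Y=2) = 1/2, P(Y=3) = 1/2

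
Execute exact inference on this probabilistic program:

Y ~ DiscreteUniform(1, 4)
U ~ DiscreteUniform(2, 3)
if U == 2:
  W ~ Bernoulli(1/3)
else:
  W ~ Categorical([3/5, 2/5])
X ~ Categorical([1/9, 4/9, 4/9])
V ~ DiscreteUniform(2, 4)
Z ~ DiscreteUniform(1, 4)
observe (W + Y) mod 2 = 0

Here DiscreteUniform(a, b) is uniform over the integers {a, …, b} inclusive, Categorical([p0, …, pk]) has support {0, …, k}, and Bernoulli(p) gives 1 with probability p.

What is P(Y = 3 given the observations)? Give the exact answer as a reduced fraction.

Enumerate traces; 288 have nonzero weight after conditioning:
  (Y=1, U=2, W=1, X=0, V=2, Z=1) weight 1/2592
  (Y=1, U=2, W=1, X=0, V=2, Z=2) weight 1/2592
  (Y=1, U=2, W=1, X=0, V=2, Z=3) weight 1/2592
  (Y=1, U=2, W=1, X=0, V=2, Z=4) weight 1/2592
  (Y=1, U=2, W=1, X=0, V=3, Z=1) weight 1/2592
  (Y=1, U=2, W=1, X=0, V=3, Z=2) weight 1/2592
  (Y=1, U=2, W=1, X=0, V=3, Z=3) weight 1/2592
  (Y=1, U=2, W=1, X=0, V=3, Z=4) weight 1/2592
  (Y=2, U=2, W=0, X=0, V=2, Z=1) weight 1/1296
  (Y=3, U=2, W=1, X=0, V=2, Z=1) weight 1/2592
  … 278 more
Group by Y:
  weight(Y=1) = 11/120
  weight(Y=2) = 19/120
  weight(Y=3) = 11/120
  weight(Y=4) = 19/120
Total weight = 11/120 + 19/120 + 11/120 + 19/120 = 1/2
P(Y=1 | obs) = 11/120 / 1/2 = 11/60
P(Y=2 | obs) = 19/120 / 1/2 = 19/60
P(Y=3 | obs) = 11/120 / 1/2 = 11/60
P(Y=4 | obs) = 19/120 / 1/2 = 19/60

P(Y = 3 | obs) = 11/60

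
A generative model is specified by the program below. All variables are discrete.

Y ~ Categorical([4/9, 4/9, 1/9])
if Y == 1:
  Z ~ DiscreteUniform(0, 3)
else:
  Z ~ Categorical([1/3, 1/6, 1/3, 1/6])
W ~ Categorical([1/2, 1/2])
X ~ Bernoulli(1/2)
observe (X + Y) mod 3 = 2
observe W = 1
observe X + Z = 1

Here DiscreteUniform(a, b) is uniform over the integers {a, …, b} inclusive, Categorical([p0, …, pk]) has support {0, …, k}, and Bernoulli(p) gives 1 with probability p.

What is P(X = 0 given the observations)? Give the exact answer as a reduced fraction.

Enumerate traces; 2 have nonzero weight after conditioning:
  (Y=1, Z=0, W=1, X=1) weight 1/36
  (Y=2, Z=1, W=1, X=0) weight 1/216
Group by X:
  weight(X=0) = 1/216
  weight(X=1) = 1/36
Total weight = 1/216 + 1/36 = 7/216
P(X=0 | obs) = 1/216 / 7/216 = 1/7
P(X=1 | obs) = 1/36 / 7/216 = 6/7

P(X = 0 | obs) = 1/7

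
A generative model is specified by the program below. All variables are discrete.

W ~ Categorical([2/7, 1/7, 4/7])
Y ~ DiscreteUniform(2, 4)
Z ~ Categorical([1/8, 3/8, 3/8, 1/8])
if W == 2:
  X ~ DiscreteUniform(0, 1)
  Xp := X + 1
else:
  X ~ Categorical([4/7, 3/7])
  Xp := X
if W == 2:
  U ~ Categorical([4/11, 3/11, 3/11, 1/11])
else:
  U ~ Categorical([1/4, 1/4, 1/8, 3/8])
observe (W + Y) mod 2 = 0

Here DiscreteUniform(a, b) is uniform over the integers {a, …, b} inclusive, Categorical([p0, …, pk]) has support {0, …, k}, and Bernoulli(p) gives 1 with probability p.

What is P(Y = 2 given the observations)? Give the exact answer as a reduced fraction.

P(Y = 2 | obs) = 6/13

Enumerate traces; 160 have nonzero weight after conditioning:
  (W=0, Y=2, Z=0, X=0, U=0) weight 1/588
  (W=0, Y=2, Z=0, X=0, U=1) weight 1/588
  (W=0, Y=2, Z=0, X=0, U=2) weight 1/1176
  (W=0, Y=2, Z=0, X=0, U=3) weight 1/392
  (W=0, Y=2, Z=0, X=1, U=0) weight 1/784
  (W=0, Y=2, Z=0, X=1, U=1) weight 1/784
  (W=0, Y=2, Z=0, X=1, U=2) weight 1/1568
  (W=0, Y=2, Z=0, X=1, U=3) weight 3/1568
  (W=0, Y=4, Z=0, X=0, U=0) weight 1/588
  (W=1, Y=3, Z=0, X=0, U=0) weight 1/1176
  … 150 more
Group by Y:
  weight(Y=2) = 2/7
  weight(Y=3) = 1/21
  weight(Y=4) = 2/7
Total weight = 2/7 + 1/21 + 2/7 = 13/21
P(Y=2 | obs) = 2/7 / 13/21 = 6/13
P(Y=3 | obs) = 1/21 / 13/21 = 1/13
P(Y=4 | obs) = 2/7 / 13/21 = 6/13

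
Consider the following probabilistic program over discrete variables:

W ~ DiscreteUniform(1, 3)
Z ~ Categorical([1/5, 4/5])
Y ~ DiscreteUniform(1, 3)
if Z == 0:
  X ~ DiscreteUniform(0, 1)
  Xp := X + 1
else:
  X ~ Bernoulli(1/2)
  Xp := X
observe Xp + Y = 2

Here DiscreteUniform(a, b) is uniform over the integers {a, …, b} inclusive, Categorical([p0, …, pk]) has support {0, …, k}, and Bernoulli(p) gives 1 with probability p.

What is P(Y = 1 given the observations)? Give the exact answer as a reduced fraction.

P(Y = 1 | obs) = 5/9

Enumerate traces; 9 have nonzero weight after conditioning:
  (W=1, Z=0, Y=1, X=0) weight 1/90
  (W=1, Z=1, Y=1, X=1) weight 2/45
  (W=1, Z=1, Y=2, X=0) weight 2/45
  (W=2, Z=0, Y=1, X=0) weight 1/90
  (W=2, Z=1, Y=1, X=1) weight 2/45
  (W=2, Z=1, Y=2, X=0) weight 2/45
  (W=3, Z=0, Y=1, X=0) weight 1/90
  (W=3, Z=1, Y=1, X=1) weight 2/45
  … 1 more
Group by Y:
  weight(Y=1) = 1/6
  weight(Y=2) = 2/15
Total weight = 1/6 + 2/15 = 3/10
P(Y=1 | obs) = 1/6 / 3/10 = 5/9
P(Y=2 | obs) = 2/15 / 3/10 = 4/9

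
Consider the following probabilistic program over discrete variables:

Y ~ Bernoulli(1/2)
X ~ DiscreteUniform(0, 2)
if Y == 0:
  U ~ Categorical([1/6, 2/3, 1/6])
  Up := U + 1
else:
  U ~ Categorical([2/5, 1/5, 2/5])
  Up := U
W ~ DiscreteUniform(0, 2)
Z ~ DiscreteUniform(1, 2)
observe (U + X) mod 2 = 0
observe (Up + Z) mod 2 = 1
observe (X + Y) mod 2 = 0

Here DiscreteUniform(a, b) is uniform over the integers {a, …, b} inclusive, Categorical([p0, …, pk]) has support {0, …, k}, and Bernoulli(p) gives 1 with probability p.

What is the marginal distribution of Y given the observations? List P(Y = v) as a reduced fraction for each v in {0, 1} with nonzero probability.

Enumerate traces; 15 have nonzero weight after conditioning:
  (Y=0, X=0, U=0, W=0, Z=2) weight 1/216
  (Y=0, X=0, U=0, W=1, Z=2) weight 1/216
  (Y=0, X=0, U=0, W=2, Z=2) weight 1/216
  (Y=0, X=0, U=2, W=0, Z=2) weight 1/216
  (Y=0, X=0, U=2, W=1, Z=2) weight 1/216
  (Y=0, X=0, U=2, W=2, Z=2) weight 1/216
  (Y=0, X=2, U=0, W=0, Z=2) weight 1/216
  (Y=0, X=2, U=0, W=1, Z=2) weight 1/216
  (Y=1, X=1, U=1, W=0, Z=2) weight 1/180
  … 6 more
Group by Y:
  weight(Y=0) = 1/18
  weight(Y=1) = 1/60
Total weight = 1/18 + 1/60 = 13/180
P(Y=0 | obs) = 1/18 / 13/180 = 10/13
P(Y=1 | obs) = 1/60 / 13/180 = 3/13

P(Y=0) = 10/13, P(Y=1) = 3/13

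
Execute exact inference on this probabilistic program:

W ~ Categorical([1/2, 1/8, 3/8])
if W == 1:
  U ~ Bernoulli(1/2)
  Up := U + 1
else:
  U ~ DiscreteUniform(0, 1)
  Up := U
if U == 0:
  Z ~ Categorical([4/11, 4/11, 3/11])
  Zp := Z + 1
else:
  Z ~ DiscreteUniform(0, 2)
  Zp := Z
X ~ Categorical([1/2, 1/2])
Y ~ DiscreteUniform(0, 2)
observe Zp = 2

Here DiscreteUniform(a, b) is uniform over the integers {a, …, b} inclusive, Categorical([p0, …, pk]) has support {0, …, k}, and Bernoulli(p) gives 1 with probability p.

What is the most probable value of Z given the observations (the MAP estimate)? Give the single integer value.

argmax_v P(Z = v | obs) = 1

Enumerate traces; 36 have nonzero weight after conditioning:
  (W=0, U=0, Z=1, X=0, Y=0) weight 1/66
  (W=0, U=0, Z=1, X=0, Y=1) weight 1/66
  (W=0, U=0, Z=1, X=0, Y=2) weight 1/66
  (W=0, U=0, Z=1, X=1, Y=0) weight 1/66
  (W=0, U=0, Z=1, X=1, Y=1) weight 1/66
  (W=0, U=0, Z=1, X=1, Y=2) weight 1/66
  (W=0, U=1, Z=2, X=0, Y=0) weight 1/72
  (W=0, U=1, Z=2, X=0, Y=1) weight 1/72
  … 28 more
Group by Z:
  weight(Z=1) = 2/11
  weight(Z=2) = 1/6
Total weight = 2/11 + 1/6 = 23/66
P(Z=1 | obs) = 2/11 / 23/66 = 12/23
P(Z=2 | obs) = 1/6 / 23/66 = 11/23
argmax = 1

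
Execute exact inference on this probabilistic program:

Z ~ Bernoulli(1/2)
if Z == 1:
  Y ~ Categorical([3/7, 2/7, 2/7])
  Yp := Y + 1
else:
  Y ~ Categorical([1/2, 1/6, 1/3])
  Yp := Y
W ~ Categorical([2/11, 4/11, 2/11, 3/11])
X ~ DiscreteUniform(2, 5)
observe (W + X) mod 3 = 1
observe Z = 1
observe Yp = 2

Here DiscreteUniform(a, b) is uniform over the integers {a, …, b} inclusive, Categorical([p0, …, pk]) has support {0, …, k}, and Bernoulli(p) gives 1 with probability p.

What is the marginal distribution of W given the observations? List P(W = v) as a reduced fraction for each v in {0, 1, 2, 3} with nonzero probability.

Enumerate traces; 5 have nonzero weight after conditioning:
  (Z=1, Y=1, W=0, X=4) weight 1/154
  (Z=1, Y=1, W=1, X=3) weight 1/77
  (Z=1, Y=1, W=2, X=2) weight 1/154
  (Z=1, Y=1, W=2, X=5) weight 1/154
  (Z=1, Y=1, W=3, X=4) weight 3/308
Group by W:
  weight(W=0) = 1/154
  weight(W=1) = 1/77
  weight(W=2) = 1/77
  weight(W=3) = 3/308
Total weight = 1/154 + 1/77 + 1/77 + 3/308 = 13/308
P(W=0 | obs) = 1/154 / 13/308 = 2/13
P(W=1 | obs) = 1/77 / 13/308 = 4/13
P(W=2 | obs) = 1/77 / 13/308 = 4/13
P(W=3 | obs) = 3/308 / 13/308 = 3/13

P(W=0) = 2/13, P(W=1) = 4/13, P(W=2) = 4/13, P(W=3) = 3/13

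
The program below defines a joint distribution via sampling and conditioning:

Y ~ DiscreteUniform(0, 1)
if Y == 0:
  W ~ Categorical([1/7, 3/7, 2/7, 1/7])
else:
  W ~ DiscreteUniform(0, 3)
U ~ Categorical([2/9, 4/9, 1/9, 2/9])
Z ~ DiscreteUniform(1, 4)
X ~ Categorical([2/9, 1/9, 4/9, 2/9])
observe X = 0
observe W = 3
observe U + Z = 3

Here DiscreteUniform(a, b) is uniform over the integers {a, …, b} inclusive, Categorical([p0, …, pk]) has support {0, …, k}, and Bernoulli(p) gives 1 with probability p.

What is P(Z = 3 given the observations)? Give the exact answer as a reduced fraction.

P(Z = 3 | obs) = 2/7

Enumerate traces; 6 have nonzero weight after conditioning:
  (Y=0, W=3, U=0, Z=3, X=0) weight 1/1134
  (Y=0, W=3, U=1, Z=2, X=0) weight 1/567
  (Y=0, W=3, U=2, Z=1, X=0) weight 1/2268
  (Y=1, W=3, U=0, Z=3, X=0) weight 1/648
  (Y=1, W=3, U=1, Z=2, X=0) weight 1/324
  (Y=1, W=3, U=2, Z=1, X=0) weight 1/1296
Group by Z:
  weight(Z=1) = 11/9072
  weight(Z=2) = 11/2268
  weight(Z=3) = 11/4536
Total weight = 11/9072 + 11/2268 + 11/4536 = 11/1296
P(Z=1 | obs) = 11/9072 / 11/1296 = 1/7
P(Z=2 | obs) = 11/2268 / 11/1296 = 4/7
P(Z=3 | obs) = 11/4536 / 11/1296 = 2/7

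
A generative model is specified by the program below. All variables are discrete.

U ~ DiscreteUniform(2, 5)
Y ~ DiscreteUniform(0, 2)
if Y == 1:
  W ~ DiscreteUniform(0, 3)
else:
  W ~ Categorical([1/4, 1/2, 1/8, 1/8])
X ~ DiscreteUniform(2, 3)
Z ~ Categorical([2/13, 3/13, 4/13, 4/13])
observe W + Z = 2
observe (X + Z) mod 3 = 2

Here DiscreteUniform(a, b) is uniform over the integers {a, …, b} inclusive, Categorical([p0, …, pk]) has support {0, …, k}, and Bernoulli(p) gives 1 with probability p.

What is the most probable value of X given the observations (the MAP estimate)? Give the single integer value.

Enumerate traces; 24 have nonzero weight after conditioning:
  (U=2, Y=0, W=0, X=3, Z=2) weight 1/312
  (U=2, Y=0, W=2, X=2, Z=0) weight 1/1248
  (U=2, Y=1, W=0, X=3, Z=2) weight 1/312
  (U=2, Y=1, W=2, X=2, Z=0) weight 1/624
  (U=2, Y=2, W=0, X=3, Z=2) weight 1/312
  (U=2, Y=2, W=2, X=2, Z=0) weight 1/1248
  (U=3, Y=0, W=0, X=3, Z=2) weight 1/312
  (U=3, Y=0, W=2, X=2, Z=0) weight 1/1248
  … 16 more
Group by X:
  weight(X=2) = 1/78
  weight(X=3) = 1/26
Total weight = 1/78 + 1/26 = 2/39
P(X=2 | obs) = 1/78 / 2/39 = 1/4
P(X=3 | obs) = 1/26 / 2/39 = 3/4
argmax = 3

argmax_v P(X = v | obs) = 3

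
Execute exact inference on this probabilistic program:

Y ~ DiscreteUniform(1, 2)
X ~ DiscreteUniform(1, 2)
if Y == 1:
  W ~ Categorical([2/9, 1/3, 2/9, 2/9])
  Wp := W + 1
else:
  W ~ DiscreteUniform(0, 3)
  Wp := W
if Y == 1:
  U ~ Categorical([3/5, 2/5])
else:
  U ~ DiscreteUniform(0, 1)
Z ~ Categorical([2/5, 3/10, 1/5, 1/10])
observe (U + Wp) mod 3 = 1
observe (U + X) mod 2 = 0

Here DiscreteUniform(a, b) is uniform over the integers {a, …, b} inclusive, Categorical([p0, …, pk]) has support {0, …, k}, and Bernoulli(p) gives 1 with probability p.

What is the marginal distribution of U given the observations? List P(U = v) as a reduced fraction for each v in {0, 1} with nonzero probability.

Enumerate traces; 24 have nonzero weight after conditioning:
  (Y=1, X=1, W=2, U=1, Z=0) weight 2/225
  (Y=1, X=1, W=2, U=1, Z=1) weight 1/150
  (Y=1, X=1, W=2, U=1, Z=2) weight 1/225
  (Y=1, X=1, W=2, U=1, Z=3) weight 1/450
  (Y=1, X=2, W=0, U=0, Z=0) weight 1/75
  (Y=1, X=2, W=0, U=0, Z=1) weight 1/100
  (Y=1, X=2, W=0, U=0, Z=2) weight 1/150
  (Y=1, X=2, W=0, U=0, Z=3) weight 1/300
  … 16 more
Group by U:
  weight(U=0) = 47/480
  weight(U=1) = 61/720
Total weight = 47/480 + 61/720 = 263/1440
P(U=0 | obs) = 47/480 / 263/1440 = 141/263
P(U=1 | obs) = 61/720 / 263/1440 = 122/263

P(U=0) = 141/263, P(U=1) = 122/263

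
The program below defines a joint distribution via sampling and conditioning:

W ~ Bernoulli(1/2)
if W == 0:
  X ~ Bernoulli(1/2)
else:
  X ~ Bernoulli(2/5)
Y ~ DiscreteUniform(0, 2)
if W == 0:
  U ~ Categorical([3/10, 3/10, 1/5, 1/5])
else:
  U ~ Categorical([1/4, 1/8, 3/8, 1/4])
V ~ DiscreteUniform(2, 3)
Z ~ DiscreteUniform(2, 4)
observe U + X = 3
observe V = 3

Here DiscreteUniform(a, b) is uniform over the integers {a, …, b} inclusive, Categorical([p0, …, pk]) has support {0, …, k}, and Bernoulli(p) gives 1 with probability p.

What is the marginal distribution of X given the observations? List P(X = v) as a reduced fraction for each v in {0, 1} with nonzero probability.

Enumerate traces; 36 have nonzero weight after conditioning:
  (W=0, X=0, Y=0, U=3, V=3, Z=2) weight 1/360
  (W=0, X=0, Y=0, U=3, V=3, Z=3) weight 1/360
  (W=0, X=0, Y=0, U=3, V=3, Z=4) weight 1/360
  (W=0, X=0, Y=1, U=3, V=3, Z=2) weight 1/360
  (W=0, X=0, Y=1, U=3, V=3, Z=3) weight 1/360
  (W=0, X=0, Y=1, U=3, V=3, Z=4) weight 1/360
  (W=0, X=0, Y=2, U=3, V=3, Z=2) weight 1/360
  (W=0, X=0, Y=2, U=3, V=3, Z=3) weight 1/360
  (W=0, X=1, Y=0, U=2, V=3, Z=2) weight 1/360
  … 27 more
Group by X:
  weight(X=0) = 1/16
  weight(X=1) = 1/16
Total weight = 1/16 + 1/16 = 1/8
P(X=0 | obs) = 1/16 / 1/8 = 1/2
P(X=1 | obs) = 1/16 / 1/8 = 1/2

P(X=0) = 1/2, P(X=1) = 1/2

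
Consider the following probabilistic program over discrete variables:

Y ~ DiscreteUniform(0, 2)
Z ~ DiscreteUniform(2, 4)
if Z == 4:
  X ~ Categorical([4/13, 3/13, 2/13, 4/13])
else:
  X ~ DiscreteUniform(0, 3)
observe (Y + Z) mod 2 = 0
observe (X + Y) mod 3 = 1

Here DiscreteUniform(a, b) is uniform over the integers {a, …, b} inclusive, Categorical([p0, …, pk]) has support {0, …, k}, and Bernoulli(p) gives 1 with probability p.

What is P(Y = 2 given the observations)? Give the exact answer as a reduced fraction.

P(Y = 2 | obs) = 7/24

Enumerate traces; 6 have nonzero weight after conditioning:
  (Y=0, Z=2, X=1) weight 1/36
  (Y=0, Z=4, X=1) weight 1/39
  (Y=1, Z=3, X=0) weight 1/36
  (Y=1, Z=3, X=3) weight 1/36
  (Y=2, Z=2, X=2) weight 1/36
  (Y=2, Z=4, X=2) weight 2/117
Group by Y:
  weight(Y=0) = 25/468
  weight(Y=1) = 1/18
  weight(Y=2) = 7/156
Total weight = 25/468 + 1/18 + 7/156 = 2/13
P(Y=0 | obs) = 25/468 / 2/13 = 25/72
P(Y=1 | obs) = 1/18 / 2/13 = 13/36
P(Y=2 | obs) = 7/156 / 2/13 = 7/24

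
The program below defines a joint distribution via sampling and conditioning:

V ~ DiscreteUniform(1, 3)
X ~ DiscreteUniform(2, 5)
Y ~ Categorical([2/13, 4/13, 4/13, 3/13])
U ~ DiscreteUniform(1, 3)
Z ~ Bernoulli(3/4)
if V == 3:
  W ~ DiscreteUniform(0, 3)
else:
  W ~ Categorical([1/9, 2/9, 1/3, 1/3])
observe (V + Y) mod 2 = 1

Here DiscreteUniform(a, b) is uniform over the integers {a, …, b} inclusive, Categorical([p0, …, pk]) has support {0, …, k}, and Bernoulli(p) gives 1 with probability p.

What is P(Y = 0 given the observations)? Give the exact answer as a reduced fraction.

Enumerate traces; 576 have nonzero weight after conditioning:
  (V=1, X=2, Y=0, U=1, Z=0, W=0) weight 1/8424
  (V=1, X=2, Y=0, U=1, Z=0, W=1) weight 1/4212
  (V=1, X=2, Y=0, U=1, Z=0, W=2) weight 1/2808
  (V=1, X=2, Y=0, U=1, Z=0, W=3) weight 1/2808
  (V=1, X=2, Y=0, U=1, Z=1, W=0) weight 1/2808
  (V=1, X=2, Y=0, U=1, Z=1, W=1) weight 1/1404
  (V=1, X=2, Y=0, U=1, Z=1, W=2) weight 1/936
  (V=1, X=2, Y=0, U=1, Z=1, W=3) weight 1/936
  (V=1, X=2, Y=2, U=1, Z=0, W=0) weight 1/4212
  (V=2, X=2, Y=1, U=1, Z=0, W=0) weight 1/4212
  … 566 more
Group by Y:
  weight(Y=0) = 4/39
  weight(Y=1) = 4/39
  weight(Y=2) = 8/39
  weight(Y=3) = 1/13
Total weight = 4/39 + 4/39 + 8/39 + 1/13 = 19/39
P(Y=0 | obs) = 4/39 / 19/39 = 4/19
P(Y=1 | obs) = 4/39 / 19/39 = 4/19
P(Y=2 | obs) = 8/39 / 19/39 = 8/19
P(Y=3 | obs) = 1/13 / 19/39 = 3/19

P(Y = 0 | obs) = 4/19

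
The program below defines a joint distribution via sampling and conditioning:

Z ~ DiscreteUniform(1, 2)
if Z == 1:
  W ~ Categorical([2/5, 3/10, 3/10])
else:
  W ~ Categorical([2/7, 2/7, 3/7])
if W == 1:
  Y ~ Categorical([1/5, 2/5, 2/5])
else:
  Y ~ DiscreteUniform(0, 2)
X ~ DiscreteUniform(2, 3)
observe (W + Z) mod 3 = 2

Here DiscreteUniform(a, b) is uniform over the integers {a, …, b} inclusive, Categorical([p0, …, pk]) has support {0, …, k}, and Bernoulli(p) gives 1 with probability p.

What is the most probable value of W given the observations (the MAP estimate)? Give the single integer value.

Enumerate traces; 12 have nonzero weight after conditioning:
  (Z=1, W=1, Y=0, X=2) weight 3/200
  (Z=1, W=1, Y=0, X=3) weight 3/200
  (Z=1, W=1, Y=1, X=2) weight 3/100
  (Z=1, W=1, Y=1, X=3) weight 3/100
  (Z=1, W=1, Y=2, X=2) weight 3/100
  (Z=1, W=1, Y=2, X=3) weight 3/100
  (Z=2, W=0, Y=0, X=2) weight 1/42
  (Z=2, W=0, Y=0, X=3) weight 1/42
  … 4 more
Group by W:
  weight(W=0) = 1/7
  weight(W=1) = 3/20
Total weight = 1/7 + 3/20 = 41/140
P(W=0 | obs) = 1/7 / 41/140 = 20/41
P(W=1 | obs) = 3/20 / 41/140 = 21/41
argmax = 1

argmax_v P(W = v | obs) = 1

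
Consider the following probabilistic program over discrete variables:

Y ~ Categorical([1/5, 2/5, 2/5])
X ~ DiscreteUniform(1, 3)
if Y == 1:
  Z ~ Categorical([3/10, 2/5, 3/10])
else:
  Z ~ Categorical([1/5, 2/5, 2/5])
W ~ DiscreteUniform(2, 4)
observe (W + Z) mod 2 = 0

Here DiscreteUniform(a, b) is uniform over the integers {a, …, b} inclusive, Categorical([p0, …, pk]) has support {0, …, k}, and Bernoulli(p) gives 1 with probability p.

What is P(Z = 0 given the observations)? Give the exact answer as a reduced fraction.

Enumerate traces; 45 have nonzero weight after conditioning:
  (Y=0, X=1, Z=0, W=2) weight 1/225
  (Y=0, X=1, Z=0, W=4) weight 1/225
  (Y=0, X=1, Z=1, W=3) weight 2/225
  (Y=0, X=1, Z=2, W=2) weight 2/225
  (Y=0, X=1, Z=2, W=4) weight 2/225
  (Y=0, X=2, Z=0, W=2) weight 1/225
  (Y=0, X=2, Z=0, W=4) weight 1/225
  (Y=0, X=2, Z=1, W=3) weight 2/225
  … 37 more
Group by Z:
  weight(Z=0) = 4/25
  weight(Z=1) = 2/15
  weight(Z=2) = 6/25
Total weight = 4/25 + 2/15 + 6/25 = 8/15
P(Z=0 | obs) = 4/25 / 8/15 = 3/10
P(Z=1 | obs) = 2/15 / 8/15 = 1/4
P(Z=2 | obs) = 6/25 / 8/15 = 9/20

P(Z = 0 | obs) = 3/10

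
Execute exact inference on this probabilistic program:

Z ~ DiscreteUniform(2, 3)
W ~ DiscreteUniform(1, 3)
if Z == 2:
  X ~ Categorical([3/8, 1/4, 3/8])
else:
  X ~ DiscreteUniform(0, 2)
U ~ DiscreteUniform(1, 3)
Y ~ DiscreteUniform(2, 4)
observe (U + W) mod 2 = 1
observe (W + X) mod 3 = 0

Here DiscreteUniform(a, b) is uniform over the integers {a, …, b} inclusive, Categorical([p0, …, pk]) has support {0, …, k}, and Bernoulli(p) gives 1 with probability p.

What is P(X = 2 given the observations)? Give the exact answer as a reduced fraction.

Enumerate traces; 24 have nonzero weight after conditioning:
  (Z=2, W=1, X=2, U=2, Y=2) weight 1/144
  (Z=2, W=1, X=2, U=2, Y=3) weight 1/144
  (Z=2, W=1, X=2, U=2, Y=4) weight 1/144
  (Z=2, W=2, X=1, U=1, Y=2) weight 1/216
  (Z=2, W=2, X=1, U=1, Y=3) weight 1/216
  (Z=2, W=2, X=1, U=1, Y=4) weight 1/216
  (Z=2, W=2, X=1, U=3, Y=2) weight 1/216
  (Z=2, W=2, X=1, U=3, Y=3) weight 1/216
  (Z=2, W=3, X=0, U=2, Y=2) weight 1/144
  … 15 more
Group by X:
  weight(X=0) = 17/432
  weight(X=1) = 7/108
  weight(X=2) = 17/432
Total weight = 17/432 + 7/108 + 17/432 = 31/216
P(X=0 | obs) = 17/432 / 31/216 = 17/62
P(X=1 | obs) = 7/108 / 31/216 = 14/31
P(X=2 | obs) = 17/432 / 31/216 = 17/62

P(X = 2 | obs) = 17/62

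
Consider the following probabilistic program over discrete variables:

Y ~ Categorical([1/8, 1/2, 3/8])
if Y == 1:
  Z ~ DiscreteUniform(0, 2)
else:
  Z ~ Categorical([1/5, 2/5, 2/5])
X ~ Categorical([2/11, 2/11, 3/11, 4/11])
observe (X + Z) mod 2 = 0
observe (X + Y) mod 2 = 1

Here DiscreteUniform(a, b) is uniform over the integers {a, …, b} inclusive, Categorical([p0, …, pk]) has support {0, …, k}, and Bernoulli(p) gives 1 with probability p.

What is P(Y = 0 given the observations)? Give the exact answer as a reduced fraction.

Enumerate traces; 8 have nonzero weight after conditioning:
  (Y=0, Z=1, X=1) weight 1/110
  (Y=0, Z=1, X=3) weight 1/55
  (Y=1, Z=0, X=0) weight 1/33
  (Y=1, Z=0, X=2) weight 1/22
  (Y=1, Z=2, X=0) weight 1/33
  (Y=1, Z=2, X=2) weight 1/22
  (Y=2, Z=1, X=1) weight 3/110
  (Y=2, Z=1, X=3) weight 3/55
Group by Y:
  weight(Y=0) = 3/110
  weight(Y=1) = 5/33
  weight(Y=2) = 9/110
Total weight = 3/110 + 5/33 + 9/110 = 43/165
P(Y=0 | obs) = 3/110 / 43/165 = 9/86
P(Y=1 | obs) = 5/33 / 43/165 = 25/43
P(Y=2 | obs) = 9/110 / 43/165 = 27/86

P(Y = 0 | obs) = 9/86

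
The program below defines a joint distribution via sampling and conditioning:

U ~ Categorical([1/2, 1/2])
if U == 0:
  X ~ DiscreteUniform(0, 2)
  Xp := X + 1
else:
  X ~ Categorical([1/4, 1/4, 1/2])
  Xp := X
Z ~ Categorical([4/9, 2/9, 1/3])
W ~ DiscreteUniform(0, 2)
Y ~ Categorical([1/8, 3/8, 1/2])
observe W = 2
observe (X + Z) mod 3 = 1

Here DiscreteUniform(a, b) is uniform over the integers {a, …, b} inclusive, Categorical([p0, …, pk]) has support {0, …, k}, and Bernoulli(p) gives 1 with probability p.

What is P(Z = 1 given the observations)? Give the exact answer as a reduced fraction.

P(Z = 1 | obs) = 7/36

Enumerate traces; 18 have nonzero weight after conditioning:
  (U=0, X=0, Z=1, W=2, Y=0) weight 1/648
  (U=0, X=0, Z=1, W=2, Y=1) weight 1/216
  (U=0, X=0, Z=1, W=2, Y=2) weight 1/162
  (U=0, X=1, Z=0, W=2, Y=0) weight 1/324
  (U=0, X=1, Z=0, W=2, Y=1) weight 1/108
  (U=0, X=1, Z=0, W=2, Y=2) weight 1/81
  (U=0, X=2, Z=2, W=2, Y=0) weight 1/432
  (U=0, X=2, Z=2, W=2, Y=1) weight 1/144
  … 10 more
Group by Z:
  weight(Z=0) = 7/162
  weight(Z=1) = 7/324
  weight(Z=2) = 5/108
Total weight = 7/162 + 7/324 + 5/108 = 1/9
P(Z=0 | obs) = 7/162 / 1/9 = 7/18
P(Z=1 | obs) = 7/324 / 1/9 = 7/36
P(Z=2 | obs) = 5/108 / 1/9 = 5/12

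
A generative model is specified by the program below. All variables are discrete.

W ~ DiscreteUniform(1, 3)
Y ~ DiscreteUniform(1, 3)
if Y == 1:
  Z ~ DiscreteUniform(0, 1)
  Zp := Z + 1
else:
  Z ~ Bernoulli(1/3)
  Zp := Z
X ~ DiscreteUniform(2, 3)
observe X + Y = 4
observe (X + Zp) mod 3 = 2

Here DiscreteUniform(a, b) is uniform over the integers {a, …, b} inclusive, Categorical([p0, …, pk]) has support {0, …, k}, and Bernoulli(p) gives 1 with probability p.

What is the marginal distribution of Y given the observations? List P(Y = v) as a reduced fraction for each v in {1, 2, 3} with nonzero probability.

Enumerate traces; 6 have nonzero weight after conditioning:
  (W=1, Y=1, Z=1, X=3) weight 1/36
  (W=1, Y=2, Z=0, X=2) weight 1/27
  (W=2, Y=1, Z=1, X=3) weight 1/36
  (W=2, Y=2, Z=0, X=2) weight 1/27
  (W=3, Y=1, Z=1, X=3) weight 1/36
  (W=3, Y=2, Z=0, X=2) weight 1/27
Group by Y:
  weight(Y=1) = 1/12
  weight(Y=2) = 1/9
Total weight = 1/12 + 1/9 = 7/36
P(Y=1 | obs) = 1/12 / 7/36 = 3/7
P(Y=2 | obs) = 1/9 / 7/36 = 4/7

P(Y=1) = 3/7, P(Y=2) = 4/7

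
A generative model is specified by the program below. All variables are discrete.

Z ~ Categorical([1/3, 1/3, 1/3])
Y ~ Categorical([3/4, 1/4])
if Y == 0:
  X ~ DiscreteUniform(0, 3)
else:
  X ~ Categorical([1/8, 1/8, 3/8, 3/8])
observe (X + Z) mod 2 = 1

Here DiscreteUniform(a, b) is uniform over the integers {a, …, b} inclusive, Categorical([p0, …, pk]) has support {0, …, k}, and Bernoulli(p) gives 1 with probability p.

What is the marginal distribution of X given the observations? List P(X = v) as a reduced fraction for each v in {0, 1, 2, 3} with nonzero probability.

P(X=0) = 7/48, P(X=1) = 7/24, P(X=2) = 3/16, P(X=3) = 3/8

Enumerate traces; 12 have nonzero weight after conditioning:
  (Z=0, Y=0, X=1) weight 1/16
  (Z=0, Y=0, X=3) weight 1/16
  (Z=0, Y=1, X=1) weight 1/96
  (Z=0, Y=1, X=3) weight 1/32
  (Z=1, Y=0, X=0) weight 1/16
  (Z=1, Y=0, X=2) weight 1/16
  (Z=1, Y=1, X=0) weight 1/96
  (Z=1, Y=1, X=2) weight 1/32
  … 4 more
Group by X:
  weight(X=0) = 7/96
  weight(X=1) = 7/48
  weight(X=2) = 3/32
  weight(X=3) = 3/16
Total weight = 7/96 + 7/48 + 3/32 + 3/16 = 1/2
P(X=0 | obs) = 7/96 / 1/2 = 7/48
P(X=1 | obs) = 7/48 / 1/2 = 7/24
P(X=2 | obs) = 3/32 / 1/2 = 3/16
P(X=3 | obs) = 3/16 / 1/2 = 3/8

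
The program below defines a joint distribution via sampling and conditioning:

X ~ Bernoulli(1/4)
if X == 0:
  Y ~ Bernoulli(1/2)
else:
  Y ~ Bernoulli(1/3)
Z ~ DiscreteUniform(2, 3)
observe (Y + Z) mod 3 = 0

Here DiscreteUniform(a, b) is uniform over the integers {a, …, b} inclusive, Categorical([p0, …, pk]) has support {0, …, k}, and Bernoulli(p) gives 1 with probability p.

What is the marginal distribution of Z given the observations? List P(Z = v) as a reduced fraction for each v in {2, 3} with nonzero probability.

P(Z=2) = 11/24, P(Z=3) = 13/24

Enumerate traces; 4 have nonzero weight after conditioning:
  (X=0, Y=0, Z=3) weight 3/16
  (X=0, Y=1, Z=2) weight 3/16
  (X=1, Y=0, Z=3) weight 1/12
  (X=1, Y=1, Z=2) weight 1/24
Group by Z:
  weight(Z=2) = 11/48
  weight(Z=3) = 13/48
Total weight = 11/48 + 13/48 = 1/2
P(Z=2 | obs) = 11/48 / 1/2 = 11/24
P(Z=3 | obs) = 13/48 / 1/2 = 13/24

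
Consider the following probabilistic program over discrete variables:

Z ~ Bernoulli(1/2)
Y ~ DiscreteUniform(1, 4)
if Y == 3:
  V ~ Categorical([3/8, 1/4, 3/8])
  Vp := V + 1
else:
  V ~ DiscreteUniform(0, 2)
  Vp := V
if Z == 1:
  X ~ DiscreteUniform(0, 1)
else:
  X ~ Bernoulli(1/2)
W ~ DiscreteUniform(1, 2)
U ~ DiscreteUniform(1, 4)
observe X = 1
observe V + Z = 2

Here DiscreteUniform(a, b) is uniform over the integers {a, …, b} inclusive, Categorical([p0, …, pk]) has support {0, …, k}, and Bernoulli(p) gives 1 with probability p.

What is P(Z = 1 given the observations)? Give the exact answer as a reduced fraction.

P(Z = 1 | obs) = 10/21

Enumerate traces; 64 have nonzero weight after conditioning:
  (Z=0, Y=1, V=2, X=1, W=1, U=1) weight 1/384
  (Z=0, Y=1, V=2, X=1, W=1, U=2) weight 1/384
  (Z=0, Y=1, V=2, X=1, W=1, U=3) weight 1/384
  (Z=0, Y=1, V=2, X=1, W=1, U=4) weight 1/384
  (Z=0, Y=1, V=2, X=1, W=2, U=1) weight 1/384
  (Z=0, Y=1, V=2, X=1, W=2, U=2) weight 1/384
  (Z=0, Y=1, V=2, X=1, W=2, U=3) weight 1/384
  (Z=0, Y=1, V=2, X=1, W=2, U=4) weight 1/384
  (Z=1, Y=1, V=1, X=1, W=1, U=1) weight 1/384
  … 55 more
Group by Z:
  weight(Z=0) = 11/128
  weight(Z=1) = 5/64
Total weight = 11/128 + 5/64 = 21/128
P(Z=0 | obs) = 11/128 / 21/128 = 11/21
P(Z=1 | obs) = 5/64 / 21/128 = 10/21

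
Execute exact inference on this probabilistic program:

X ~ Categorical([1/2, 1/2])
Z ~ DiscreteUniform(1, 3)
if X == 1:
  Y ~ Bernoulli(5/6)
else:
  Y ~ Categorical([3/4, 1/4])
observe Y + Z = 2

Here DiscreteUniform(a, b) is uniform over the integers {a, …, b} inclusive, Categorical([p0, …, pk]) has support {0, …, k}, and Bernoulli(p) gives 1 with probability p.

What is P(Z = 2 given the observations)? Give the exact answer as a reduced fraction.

Enumerate traces; 4 have nonzero weight after conditioning:
  (X=0, Z=1, Y=1) weight 1/24
  (X=0, Z=2, Y=0) weight 1/8
  (X=1, Z=1, Y=1) weight 5/36
  (X=1, Z=2, Y=0) weight 1/36
Group by Z:
  weight(Z=1) = 13/72
  weight(Z=2) = 11/72
Total weight = 13/72 + 11/72 = 1/3
P(Z=1 | obs) = 13/72 / 1/3 = 13/24
P(Z=2 | obs) = 11/72 / 1/3 = 11/24

P(Z = 2 | obs) = 11/24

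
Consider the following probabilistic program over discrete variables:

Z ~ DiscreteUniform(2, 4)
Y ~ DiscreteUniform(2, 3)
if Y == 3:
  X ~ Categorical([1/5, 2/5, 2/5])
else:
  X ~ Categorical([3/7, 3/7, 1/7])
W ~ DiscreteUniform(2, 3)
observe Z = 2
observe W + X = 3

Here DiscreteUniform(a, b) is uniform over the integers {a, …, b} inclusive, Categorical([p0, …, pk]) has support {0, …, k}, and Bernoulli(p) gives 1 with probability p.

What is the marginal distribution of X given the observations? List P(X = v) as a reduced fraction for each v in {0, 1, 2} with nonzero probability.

P(X=0) = 22/51, P(X=1) = 29/51

Enumerate traces; 4 have nonzero weight after conditioning:
  (Z=2, Y=2, X=0, W=3) weight 1/28
  (Z=2, Y=2, X=1, W=2) weight 1/28
  (Z=2, Y=3, X=0, W=3) weight 1/60
  (Z=2, Y=3, X=1, W=2) weight 1/30
Group by X:
  weight(X=0) = 11/210
  weight(X=1) = 29/420
Total weight = 11/210 + 29/420 = 17/140
P(X=0 | obs) = 11/210 / 17/140 = 22/51
P(X=1 | obs) = 29/420 / 17/140 = 29/51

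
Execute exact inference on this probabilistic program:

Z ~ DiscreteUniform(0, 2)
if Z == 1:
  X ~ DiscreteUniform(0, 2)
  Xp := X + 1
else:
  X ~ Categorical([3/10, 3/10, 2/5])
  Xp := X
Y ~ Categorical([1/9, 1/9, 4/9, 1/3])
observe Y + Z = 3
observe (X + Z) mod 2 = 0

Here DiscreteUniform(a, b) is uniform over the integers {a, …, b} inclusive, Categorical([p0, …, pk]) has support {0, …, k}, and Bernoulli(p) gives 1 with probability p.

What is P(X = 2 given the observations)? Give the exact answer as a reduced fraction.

Enumerate traces; 5 have nonzero weight after conditioning:
  (Z=0, X=0, Y=3) weight 1/30
  (Z=0, X=2, Y=3) weight 2/45
  (Z=1, X=1, Y=2) weight 4/81
  (Z=2, X=0, Y=1) weight 1/90
  (Z=2, X=2, Y=1) weight 2/135
Group by X:
  weight(X=0) = 2/45
  weight(X=1) = 4/81
  weight(X=2) = 8/135
Total weight = 2/45 + 4/81 + 8/135 = 62/405
P(X=0 | obs) = 2/45 / 62/405 = 9/31
P(X=1 | obs) = 4/81 / 62/405 = 10/31
P(X=2 | obs) = 8/135 / 62/405 = 12/31

P(X = 2 | obs) = 12/31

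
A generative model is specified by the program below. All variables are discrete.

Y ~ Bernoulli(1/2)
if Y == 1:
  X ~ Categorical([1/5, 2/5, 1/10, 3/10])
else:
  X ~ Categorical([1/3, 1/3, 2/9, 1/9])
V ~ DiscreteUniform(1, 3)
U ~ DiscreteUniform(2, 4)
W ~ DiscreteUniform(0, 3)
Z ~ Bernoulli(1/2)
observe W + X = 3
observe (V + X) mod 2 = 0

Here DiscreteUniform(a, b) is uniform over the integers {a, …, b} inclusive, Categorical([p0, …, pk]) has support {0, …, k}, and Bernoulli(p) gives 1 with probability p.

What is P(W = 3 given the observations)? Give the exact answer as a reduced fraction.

Enumerate traces; 72 have nonzero weight after conditioning:
  (Y=0, X=0, V=2, U=2, W=3, Z=0) weight 1/432
  (Y=0, X=0, V=2, U=2, W=3, Z=1) weight 1/432
  (Y=0, X=0, V=2, U=3, W=3, Z=0) weight 1/432
  (Y=0, X=0, V=2, U=3, W=3, Z=1) weight 1/432
  (Y=0, X=0, V=2, U=4, W=3, Z=0) weight 1/432
  (Y=0, X=0, V=2, U=4, W=3, Z=1) weight 1/432
  (Y=0, X=1, V=1, U=2, W=2, Z=0) weight 1/432
  (Y=0, X=1, V=1, U=2, W=2, Z=1) weight 1/432
  (Y=0, X=2, V=2, U=2, W=1, Z=0) weight 1/648
  (Y=0, X=3, V=1, U=2, W=0, Z=0) weight 1/1296
  … 62 more
Group by W:
  weight(W=0) = 37/1080
  weight(W=1) = 29/2160
  weight(W=2) = 11/180
  weight(W=3) = 1/45
Total weight = 37/1080 + 29/2160 + 11/180 + 1/45 = 283/2160
P(W=0 | obs) = 37/1080 / 283/2160 = 74/283
P(W=1 | obs) = 29/2160 / 283/2160 = 29/283
P(W=2 | obs) = 11/180 / 283/2160 = 132/283
P(W=3 | obs) = 1/45 / 283/2160 = 48/283

P(W = 3 | obs) = 48/283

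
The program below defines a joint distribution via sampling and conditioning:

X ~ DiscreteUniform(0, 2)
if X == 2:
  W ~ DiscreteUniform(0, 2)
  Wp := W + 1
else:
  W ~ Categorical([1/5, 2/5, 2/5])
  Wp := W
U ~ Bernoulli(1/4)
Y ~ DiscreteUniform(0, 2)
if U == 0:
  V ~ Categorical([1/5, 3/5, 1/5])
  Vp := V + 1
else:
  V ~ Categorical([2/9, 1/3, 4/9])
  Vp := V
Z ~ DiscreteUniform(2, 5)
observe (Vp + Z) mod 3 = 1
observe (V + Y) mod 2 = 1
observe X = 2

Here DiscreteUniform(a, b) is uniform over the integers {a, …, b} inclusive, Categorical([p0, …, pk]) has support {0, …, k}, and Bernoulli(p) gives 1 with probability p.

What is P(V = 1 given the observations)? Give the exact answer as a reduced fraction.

Enumerate traces; 33 have nonzero weight after conditioning:
  (X=2, W=0, U=0, Y=0, V=1, Z=2) weight 1/240
  (X=2, W=0, U=0, Y=0, V=1, Z=5) weight 1/240
  (X=2, W=0, U=0, Y=1, V=0, Z=3) weight 1/720
  (X=2, W=0, U=0, Y=1, V=2, Z=4) weight 1/720
  (X=2, W=0, U=0, Y=2, V=1, Z=2) weight 1/240
  (X=2, W=0, U=0, Y=2, V=1, Z=5) weight 1/240
  (X=2, W=0, U=1, Y=0, V=1, Z=3) weight 1/1296
  (X=2, W=0, U=1, Y=1, V=0, Z=4) weight 1/1944
  … 25 more
Group by V:
  weight(V=0) = 37/6480
  weight(V=1) = 59/1080
  weight(V=2) = 67/6480
Total weight = 37/6480 + 59/1080 + 67/6480 = 229/3240
P(V=0 | obs) = 37/6480 / 229/3240 = 37/458
P(V=1 | obs) = 59/1080 / 229/3240 = 177/229
P(V=2 | obs) = 67/6480 / 229/3240 = 67/458

P(V = 1 | obs) = 177/229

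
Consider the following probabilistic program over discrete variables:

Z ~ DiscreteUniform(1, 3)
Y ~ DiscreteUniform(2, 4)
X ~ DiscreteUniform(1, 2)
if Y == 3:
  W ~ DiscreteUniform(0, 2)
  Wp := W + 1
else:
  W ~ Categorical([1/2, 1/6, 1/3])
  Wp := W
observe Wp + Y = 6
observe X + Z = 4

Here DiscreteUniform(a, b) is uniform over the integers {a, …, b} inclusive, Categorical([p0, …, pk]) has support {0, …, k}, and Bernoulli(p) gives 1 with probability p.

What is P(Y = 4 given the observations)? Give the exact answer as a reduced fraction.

P(Y = 4 | obs) = 1/2

Enumerate traces; 4 have nonzero weight after conditioning:
  (Z=2, Y=3, X=2, W=2) weight 1/54
  (Z=2, Y=4, X=2, W=2) weight 1/54
  (Z=3, Y=3, X=1, W=2) weight 1/54
  (Z=3, Y=4, X=1, W=2) weight 1/54
Group by Y:
  weight(Y=3) = 1/27
  weight(Y=4) = 1/27
Total weight = 1/27 + 1/27 = 2/27
P(Y=3 | obs) = 1/27 / 2/27 = 1/2
P(Y=4 | obs) = 1/27 / 2/27 = 1/2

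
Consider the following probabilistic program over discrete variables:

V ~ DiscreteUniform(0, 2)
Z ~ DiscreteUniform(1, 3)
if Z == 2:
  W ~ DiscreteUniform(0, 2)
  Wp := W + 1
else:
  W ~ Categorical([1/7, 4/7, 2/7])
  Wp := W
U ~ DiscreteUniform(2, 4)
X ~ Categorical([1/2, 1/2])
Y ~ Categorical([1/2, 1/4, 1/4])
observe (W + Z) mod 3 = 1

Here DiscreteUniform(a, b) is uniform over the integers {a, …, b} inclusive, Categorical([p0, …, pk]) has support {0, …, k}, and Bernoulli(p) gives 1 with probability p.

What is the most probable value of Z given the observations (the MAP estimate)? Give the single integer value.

Enumerate traces; 162 have nonzero weight after conditioning:
  (V=0, Z=1, W=0, U=2, X=0, Y=0) weight 1/756
  (V=0, Z=1, W=0, U=2, X=0, Y=1) weight 1/1512
  (V=0, Z=1, W=0, U=2, X=0, Y=2) weight 1/1512
  (V=0, Z=1, W=0, U=2, X=1, Y=0) weight 1/756
  (V=0, Z=1, W=0, U=2, X=1, Y=1) weight 1/1512
  (V=0, Z=1, W=0, U=2, X=1, Y=2) weight 1/1512
  (V=0, Z=1, W=0, U=3, X=0, Y=0) weight 1/756
  (V=0, Z=1, W=0, U=3, X=0, Y=1) weight 1/1512
  (V=0, Z=2, W=2, U=2, X=0, Y=0) weight 1/324
  (V=0, Z=3, W=1, U=2, X=0, Y=0) weight 1/189
  … 152 more
Group by Z:
  weight(Z=1) = 1/21
  weight(Z=2) = 1/9
  weight(Z=3) = 4/21
Total weight = 1/21 + 1/9 + 4/21 = 22/63
P(Z=1 | obs) = 1/21 / 22/63 = 3/22
P(Z=2 | obs) = 1/9 / 22/63 = 7/22
P(Z=3 | obs) = 4/21 / 22/63 = 6/11
argmax = 3

argmax_v P(Z = v | obs) = 3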